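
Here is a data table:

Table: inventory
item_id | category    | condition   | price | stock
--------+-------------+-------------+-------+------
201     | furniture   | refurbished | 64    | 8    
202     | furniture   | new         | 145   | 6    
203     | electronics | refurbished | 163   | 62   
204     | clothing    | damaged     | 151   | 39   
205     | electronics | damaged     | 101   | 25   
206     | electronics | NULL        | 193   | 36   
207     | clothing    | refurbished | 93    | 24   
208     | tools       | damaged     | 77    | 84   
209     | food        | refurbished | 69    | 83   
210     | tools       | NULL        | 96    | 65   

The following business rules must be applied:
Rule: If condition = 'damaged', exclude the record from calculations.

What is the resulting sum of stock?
284

Step 1: Identify records where condition = 'damaged'
Step 2: The excluded records sum to 148
Step 3: Original total stock = 432
Step 4: Remaining total = 432 - 148 = 284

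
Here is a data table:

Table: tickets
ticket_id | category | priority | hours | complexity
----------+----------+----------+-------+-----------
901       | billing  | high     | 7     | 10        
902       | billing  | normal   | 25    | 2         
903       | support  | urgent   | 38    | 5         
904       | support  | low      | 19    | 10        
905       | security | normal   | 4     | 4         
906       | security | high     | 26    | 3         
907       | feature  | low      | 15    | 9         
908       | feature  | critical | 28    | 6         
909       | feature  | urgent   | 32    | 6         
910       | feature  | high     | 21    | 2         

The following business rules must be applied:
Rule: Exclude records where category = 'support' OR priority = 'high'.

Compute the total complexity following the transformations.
27

Step 1: Find records where category = 'support' OR priority = 'high'
Step 2: 5 records match, summing to 30
Step 3: Original sum: 57
Step 4: Remaining sum = 57 - 30 = 27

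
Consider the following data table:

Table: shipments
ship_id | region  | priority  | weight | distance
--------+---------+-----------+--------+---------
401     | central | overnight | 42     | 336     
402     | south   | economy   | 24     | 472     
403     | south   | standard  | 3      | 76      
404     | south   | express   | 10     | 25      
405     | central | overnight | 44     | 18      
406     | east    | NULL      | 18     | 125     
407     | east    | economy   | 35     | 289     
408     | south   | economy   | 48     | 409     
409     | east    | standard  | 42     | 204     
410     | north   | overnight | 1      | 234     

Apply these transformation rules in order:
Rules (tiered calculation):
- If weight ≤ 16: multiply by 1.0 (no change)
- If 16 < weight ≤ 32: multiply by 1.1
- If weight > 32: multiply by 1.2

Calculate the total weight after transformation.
313.4

Step 1: Tier 1 (weight ≤ 16): 3 records, sum = 14 × 1.0 = 14.0
Step 2: Tier 2 (16 < weight ≤ 32): 2 records, sum = 42 × 1.1 = 46.2
Step 3: Tier 3 (weight > 32): 5 records, sum = 211 × 1.2 = 253.2
Step 4: Final sum = 14.0 + 46.2 + 253.2 = 313.4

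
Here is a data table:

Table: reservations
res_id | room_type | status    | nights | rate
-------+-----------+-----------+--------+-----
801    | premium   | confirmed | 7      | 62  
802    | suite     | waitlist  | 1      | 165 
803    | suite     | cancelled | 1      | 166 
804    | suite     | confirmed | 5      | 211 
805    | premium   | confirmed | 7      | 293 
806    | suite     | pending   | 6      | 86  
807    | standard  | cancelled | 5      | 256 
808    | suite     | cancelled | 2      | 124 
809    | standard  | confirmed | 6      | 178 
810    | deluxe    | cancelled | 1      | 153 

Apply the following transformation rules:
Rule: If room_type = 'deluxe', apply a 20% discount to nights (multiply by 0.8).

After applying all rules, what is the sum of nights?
40.8

Step 1: Records with room_type = 'deluxe' have total nights = 1
Step 2: Apply multiplier: 1 × 0.8 = 0.8
Step 3: Other records total: 40
Step 4: Final sum = 0.8 + 40 = 40.8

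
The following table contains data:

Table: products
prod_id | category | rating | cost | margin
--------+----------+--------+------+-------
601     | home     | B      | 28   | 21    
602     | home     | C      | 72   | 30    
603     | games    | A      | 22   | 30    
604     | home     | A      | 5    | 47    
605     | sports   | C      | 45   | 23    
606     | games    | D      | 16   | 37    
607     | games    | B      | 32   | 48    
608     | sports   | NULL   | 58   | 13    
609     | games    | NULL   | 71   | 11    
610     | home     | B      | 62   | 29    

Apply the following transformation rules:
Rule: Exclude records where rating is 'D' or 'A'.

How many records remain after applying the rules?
7

Step 1: Count records to exclude
  - 1 (D) + 2 (A) = 3 records
Step 2: Total records: 10
Step 3: Remaining = 10 - 3 = 7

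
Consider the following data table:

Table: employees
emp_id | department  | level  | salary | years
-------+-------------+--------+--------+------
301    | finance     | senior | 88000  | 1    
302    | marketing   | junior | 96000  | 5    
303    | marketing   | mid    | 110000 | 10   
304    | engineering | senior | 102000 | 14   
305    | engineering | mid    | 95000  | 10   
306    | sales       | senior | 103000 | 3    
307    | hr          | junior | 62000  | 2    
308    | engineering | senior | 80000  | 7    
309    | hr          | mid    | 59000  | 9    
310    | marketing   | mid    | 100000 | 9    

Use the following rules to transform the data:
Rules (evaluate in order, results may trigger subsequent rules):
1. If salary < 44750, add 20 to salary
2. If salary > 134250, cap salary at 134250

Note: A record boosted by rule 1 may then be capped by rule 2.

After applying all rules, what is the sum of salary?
895000

Step 1: Apply rule 1 to records with salary < 44750
  - 0 records get bonus of 20
  - Of these, 0 records then exceed 134250 and get capped
Step 2: Apply rule 2 to records with salary > 134250
  - 0 records (original) are capped
Step 3: Calculate final sum = 895000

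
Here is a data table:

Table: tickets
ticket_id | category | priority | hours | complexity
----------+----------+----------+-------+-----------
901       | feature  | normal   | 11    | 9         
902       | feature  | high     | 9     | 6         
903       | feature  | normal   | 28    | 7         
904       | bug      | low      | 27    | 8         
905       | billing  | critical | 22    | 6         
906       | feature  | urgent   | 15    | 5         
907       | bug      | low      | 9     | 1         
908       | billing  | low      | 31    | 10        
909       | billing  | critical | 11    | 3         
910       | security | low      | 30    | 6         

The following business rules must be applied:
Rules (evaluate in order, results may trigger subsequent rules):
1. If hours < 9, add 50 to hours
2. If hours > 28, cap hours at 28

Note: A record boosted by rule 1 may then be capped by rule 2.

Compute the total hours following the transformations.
188

Step 1: Apply rule 1 to records with hours < 9
  - 0 records get bonus of 50
  - Of these, 0 records then exceed 28 and get capped
Step 2: Apply rule 2 to records with hours > 28
  - 2 records (original) are capped
Step 3: Calculate final sum = 188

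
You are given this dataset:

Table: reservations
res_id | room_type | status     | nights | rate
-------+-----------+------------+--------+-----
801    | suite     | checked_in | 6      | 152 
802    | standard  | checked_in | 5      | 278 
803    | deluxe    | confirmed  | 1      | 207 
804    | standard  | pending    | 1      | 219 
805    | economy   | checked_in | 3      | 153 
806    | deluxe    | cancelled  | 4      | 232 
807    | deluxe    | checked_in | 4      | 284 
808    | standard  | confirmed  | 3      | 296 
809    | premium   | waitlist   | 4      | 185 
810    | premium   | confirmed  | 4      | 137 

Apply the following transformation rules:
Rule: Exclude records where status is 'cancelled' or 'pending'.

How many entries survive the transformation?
8

Step 1: Count records to exclude
  - 1 (cancelled) + 1 (pending) = 2 records
Step 2: Total records: 10
Step 3: Remaining = 10 - 2 = 8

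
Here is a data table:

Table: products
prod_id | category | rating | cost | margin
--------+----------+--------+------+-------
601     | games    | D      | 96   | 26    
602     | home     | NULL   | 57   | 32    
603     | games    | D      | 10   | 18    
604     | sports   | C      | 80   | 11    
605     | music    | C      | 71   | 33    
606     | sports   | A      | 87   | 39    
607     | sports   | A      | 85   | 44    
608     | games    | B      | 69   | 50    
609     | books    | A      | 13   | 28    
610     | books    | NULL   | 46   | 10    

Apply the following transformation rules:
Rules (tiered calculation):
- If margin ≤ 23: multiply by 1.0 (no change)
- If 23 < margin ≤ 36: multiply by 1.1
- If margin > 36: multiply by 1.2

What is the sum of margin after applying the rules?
329.5

Step 1: Tier 1 (margin ≤ 23): 3 records, sum = 39 × 1.0 = 39.0
Step 2: Tier 2 (23 < margin ≤ 36): 4 records, sum = 119 × 1.1 = 130.9
Step 3: Tier 3 (margin > 36): 3 records, sum = 133 × 1.2 = 159.6
Step 4: Final sum = 39.0 + 130.9 + 159.6 = 329.5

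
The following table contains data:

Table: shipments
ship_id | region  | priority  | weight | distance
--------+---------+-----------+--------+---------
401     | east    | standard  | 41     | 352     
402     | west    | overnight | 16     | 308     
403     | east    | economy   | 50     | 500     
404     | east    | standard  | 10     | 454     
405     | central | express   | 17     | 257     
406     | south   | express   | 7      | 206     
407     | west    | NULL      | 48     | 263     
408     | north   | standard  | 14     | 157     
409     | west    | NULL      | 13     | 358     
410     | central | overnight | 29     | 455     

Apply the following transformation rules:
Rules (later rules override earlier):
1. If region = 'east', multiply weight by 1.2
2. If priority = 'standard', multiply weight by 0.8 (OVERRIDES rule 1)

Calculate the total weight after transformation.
242.0

Step 1: Rule 2 takes priority for records with priority = 'standard'
  - 3 records: 65 × 0.8 = 52.0
Step 2: Rule 1 applies to remaining records with region = 'east'
  - 1 records: 50 × 1.2 = 60.0
Step 3: Other records unchanged: 130
Step 4: Final sum = 52.0 + 60.0 + 130 = 242.0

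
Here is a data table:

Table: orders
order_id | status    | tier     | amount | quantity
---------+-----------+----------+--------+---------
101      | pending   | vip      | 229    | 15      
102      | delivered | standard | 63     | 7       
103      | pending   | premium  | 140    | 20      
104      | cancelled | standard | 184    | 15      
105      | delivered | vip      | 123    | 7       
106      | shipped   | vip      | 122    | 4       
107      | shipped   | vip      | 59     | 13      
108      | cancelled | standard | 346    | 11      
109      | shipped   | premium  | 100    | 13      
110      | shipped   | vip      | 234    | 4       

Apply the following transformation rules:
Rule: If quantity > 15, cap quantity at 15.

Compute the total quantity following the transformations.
104

Step 1: 1 records have quantity > 15
Step 2: These records originally summed to 20
Step 3: After capping: 1 × 15 = 15
Step 4: Unaffected records sum: 89
Step 5: Final sum = 15 + 89 = 104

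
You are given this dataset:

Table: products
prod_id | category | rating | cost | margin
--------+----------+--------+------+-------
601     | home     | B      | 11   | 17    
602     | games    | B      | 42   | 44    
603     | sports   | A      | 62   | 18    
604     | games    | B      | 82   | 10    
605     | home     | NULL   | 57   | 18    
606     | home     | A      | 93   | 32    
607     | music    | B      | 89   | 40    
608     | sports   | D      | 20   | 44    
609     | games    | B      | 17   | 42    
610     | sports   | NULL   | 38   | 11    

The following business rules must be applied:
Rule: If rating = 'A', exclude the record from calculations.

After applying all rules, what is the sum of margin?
226

Step 1: Identify records where rating = 'A'
Step 2: The excluded records sum to 50
Step 3: Original total margin = 276
Step 4: Remaining total = 276 - 50 = 226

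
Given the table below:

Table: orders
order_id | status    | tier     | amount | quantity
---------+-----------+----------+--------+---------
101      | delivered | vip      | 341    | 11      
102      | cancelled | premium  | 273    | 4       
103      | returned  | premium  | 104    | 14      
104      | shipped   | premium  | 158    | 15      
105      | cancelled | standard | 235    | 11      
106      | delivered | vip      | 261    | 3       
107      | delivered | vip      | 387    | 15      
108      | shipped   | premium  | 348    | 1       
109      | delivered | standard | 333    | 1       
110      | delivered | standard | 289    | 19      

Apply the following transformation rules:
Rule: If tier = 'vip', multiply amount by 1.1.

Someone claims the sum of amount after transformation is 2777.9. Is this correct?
No, the correct result is 2827.9.

Step 1: Calculate the correct sum after transformation
Step 2: Apply multiplier 1.1 to records where tier = 'vip'
Step 3: Correct result = 2827.9
Step 4: Claimed result = 2777.9
Step 5: 2827.9 ≠ 2777.9
Conclusion: The claimed result is incorrect. The correct answer is 2827.9.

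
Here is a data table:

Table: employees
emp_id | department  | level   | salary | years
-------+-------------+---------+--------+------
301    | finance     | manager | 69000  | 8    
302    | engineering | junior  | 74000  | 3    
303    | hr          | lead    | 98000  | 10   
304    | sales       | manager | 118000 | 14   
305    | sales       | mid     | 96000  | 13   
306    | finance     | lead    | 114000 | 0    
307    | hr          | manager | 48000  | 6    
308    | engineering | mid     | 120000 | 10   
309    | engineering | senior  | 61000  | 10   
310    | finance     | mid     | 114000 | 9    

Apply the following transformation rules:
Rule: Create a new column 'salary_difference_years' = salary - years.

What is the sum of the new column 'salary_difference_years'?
911917

Step 1: For each record, compute salary - years
Example calculations:
  69000 - 8 = 68992
  74000 - 3 = 73997
  98000 - 10 = 97990
  ...
Step 2: Sum all derived values
Step 3: Total = 911917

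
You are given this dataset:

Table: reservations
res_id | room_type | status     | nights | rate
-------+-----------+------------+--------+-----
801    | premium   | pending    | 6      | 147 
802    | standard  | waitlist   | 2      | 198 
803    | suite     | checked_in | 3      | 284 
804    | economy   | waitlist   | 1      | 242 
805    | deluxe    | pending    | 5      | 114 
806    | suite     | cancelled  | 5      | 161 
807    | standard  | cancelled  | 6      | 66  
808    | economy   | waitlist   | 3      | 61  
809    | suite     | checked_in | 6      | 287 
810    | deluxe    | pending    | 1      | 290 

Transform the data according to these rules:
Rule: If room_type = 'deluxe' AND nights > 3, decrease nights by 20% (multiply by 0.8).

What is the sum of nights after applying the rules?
37.0

Step 1: Find records where room_type = 'deluxe' AND nights > 3
Step 2: 1 records match, summing to 5
Step 3: After multiplier: 5 × 0.8 = 4.0
Step 4: Unaffected records sum: 33
Step 5: Final sum = 4.0 + 33 = 37.0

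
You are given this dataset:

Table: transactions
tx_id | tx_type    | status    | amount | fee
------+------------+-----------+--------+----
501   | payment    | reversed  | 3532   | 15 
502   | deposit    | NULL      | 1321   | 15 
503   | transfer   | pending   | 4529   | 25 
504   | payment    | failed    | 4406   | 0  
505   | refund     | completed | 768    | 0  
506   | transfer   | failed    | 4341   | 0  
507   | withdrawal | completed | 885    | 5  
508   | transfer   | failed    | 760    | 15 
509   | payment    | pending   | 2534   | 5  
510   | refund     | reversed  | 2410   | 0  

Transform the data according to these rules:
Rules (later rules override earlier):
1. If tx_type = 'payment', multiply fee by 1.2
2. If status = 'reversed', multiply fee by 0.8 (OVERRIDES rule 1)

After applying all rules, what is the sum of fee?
78.0

Step 1: Rule 2 takes priority for records with status = 'reversed'
  - 2 records: 15 × 0.8 = 12.0
Step 2: Rule 1 applies to remaining records with tx_type = 'payment'
  - 2 records: 5 × 1.2 = 6.0
Step 3: Other records unchanged: 60
Step 4: Final sum = 12.0 + 6.0 + 60 = 78.0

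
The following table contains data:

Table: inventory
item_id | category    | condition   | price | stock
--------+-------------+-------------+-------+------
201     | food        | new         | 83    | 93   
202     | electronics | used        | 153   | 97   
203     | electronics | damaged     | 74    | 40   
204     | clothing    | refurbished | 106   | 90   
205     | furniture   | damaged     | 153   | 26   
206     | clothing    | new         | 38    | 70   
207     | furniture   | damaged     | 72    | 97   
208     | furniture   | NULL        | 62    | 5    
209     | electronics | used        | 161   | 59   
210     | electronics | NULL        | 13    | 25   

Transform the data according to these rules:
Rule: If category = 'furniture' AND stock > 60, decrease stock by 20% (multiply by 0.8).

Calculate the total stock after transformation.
582.6

Step 1: Find records where category = 'furniture' AND stock > 60
Step 2: 1 records match, summing to 97
Step 3: After multiplier: 97 × 0.8 = 77.6
Step 4: Unaffected records sum: 505
Step 5: Final sum = 77.6 + 505 = 582.6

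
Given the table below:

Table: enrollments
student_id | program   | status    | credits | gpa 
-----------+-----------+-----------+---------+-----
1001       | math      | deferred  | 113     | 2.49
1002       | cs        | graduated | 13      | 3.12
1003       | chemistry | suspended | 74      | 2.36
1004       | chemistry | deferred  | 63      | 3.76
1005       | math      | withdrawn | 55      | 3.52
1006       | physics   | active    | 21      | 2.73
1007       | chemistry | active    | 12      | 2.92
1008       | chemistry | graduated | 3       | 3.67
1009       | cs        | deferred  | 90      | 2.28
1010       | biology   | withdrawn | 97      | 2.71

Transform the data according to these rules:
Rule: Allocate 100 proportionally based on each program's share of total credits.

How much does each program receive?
biology: 17.93, chemistry: 28.1, cs: 19.04, math: 31.05, physics: 3.88

Step 1: Calculate total credits = 541
Step 2: Calculate each program's proportion:
  biology: 97/541 = 17.93% → 17.93
  chemistry: 152/541 = 28.10% → 28.1
  cs: 103/541 = 19.04% → 19.04
  math: 168/541 = 31.05% → 31.05
  physics: 21/541 = 3.88% → 3.88
Step 3: Verify: sum of allocations ≈ 100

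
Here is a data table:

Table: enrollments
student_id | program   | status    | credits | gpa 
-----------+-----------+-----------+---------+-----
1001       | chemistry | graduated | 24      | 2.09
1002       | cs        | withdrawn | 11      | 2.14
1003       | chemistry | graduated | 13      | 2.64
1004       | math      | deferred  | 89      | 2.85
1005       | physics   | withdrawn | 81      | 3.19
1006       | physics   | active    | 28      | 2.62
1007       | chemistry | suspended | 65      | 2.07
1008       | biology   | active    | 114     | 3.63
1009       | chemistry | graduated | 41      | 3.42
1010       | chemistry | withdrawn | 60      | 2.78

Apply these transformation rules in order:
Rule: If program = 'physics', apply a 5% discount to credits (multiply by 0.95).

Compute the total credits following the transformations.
520.55

Step 1: Records with program = 'physics' have total credits = 109
Step 2: Apply multiplier: 109 × 0.95 = 103.55
Step 3: Other records total: 417
Step 4: Final sum = 103.55 + 417 = 520.55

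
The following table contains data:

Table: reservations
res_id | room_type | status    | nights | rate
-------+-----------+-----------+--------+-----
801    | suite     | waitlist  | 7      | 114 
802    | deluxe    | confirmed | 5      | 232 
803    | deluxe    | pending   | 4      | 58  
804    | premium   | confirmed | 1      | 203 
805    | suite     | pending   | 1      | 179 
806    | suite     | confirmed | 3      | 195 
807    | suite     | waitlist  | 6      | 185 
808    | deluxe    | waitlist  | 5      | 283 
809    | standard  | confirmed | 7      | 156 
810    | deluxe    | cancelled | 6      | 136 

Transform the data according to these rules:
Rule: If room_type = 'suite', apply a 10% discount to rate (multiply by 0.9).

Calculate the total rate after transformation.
1673.7

Step 1: Records with room_type = 'suite' have total rate = 673
Step 2: Apply multiplier: 673 × 0.9 = 605.7
Step 3: Other records total: 1068
Step 4: Final sum = 605.7 + 1068 = 1673.7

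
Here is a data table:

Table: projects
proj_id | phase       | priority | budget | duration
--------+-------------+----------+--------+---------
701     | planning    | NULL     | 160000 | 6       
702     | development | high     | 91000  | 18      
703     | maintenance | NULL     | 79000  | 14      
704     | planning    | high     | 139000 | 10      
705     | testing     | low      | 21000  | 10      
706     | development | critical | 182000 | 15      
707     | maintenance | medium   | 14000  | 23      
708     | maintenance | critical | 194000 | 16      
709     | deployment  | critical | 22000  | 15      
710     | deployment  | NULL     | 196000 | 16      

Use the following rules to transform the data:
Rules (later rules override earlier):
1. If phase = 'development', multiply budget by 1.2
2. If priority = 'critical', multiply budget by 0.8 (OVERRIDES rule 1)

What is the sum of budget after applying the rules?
1036600.0

Step 1: Rule 2 takes priority for records with priority = 'critical'
  - 3 records: 398000 × 0.8 = 318400.0
Step 2: Rule 1 applies to remaining records with phase = 'development'
  - 1 records: 91000 × 1.2 = 109200.0
Step 3: Other records unchanged: 609000
Step 4: Final sum = 318400.0 + 109200.0 + 609000 = 1036600.0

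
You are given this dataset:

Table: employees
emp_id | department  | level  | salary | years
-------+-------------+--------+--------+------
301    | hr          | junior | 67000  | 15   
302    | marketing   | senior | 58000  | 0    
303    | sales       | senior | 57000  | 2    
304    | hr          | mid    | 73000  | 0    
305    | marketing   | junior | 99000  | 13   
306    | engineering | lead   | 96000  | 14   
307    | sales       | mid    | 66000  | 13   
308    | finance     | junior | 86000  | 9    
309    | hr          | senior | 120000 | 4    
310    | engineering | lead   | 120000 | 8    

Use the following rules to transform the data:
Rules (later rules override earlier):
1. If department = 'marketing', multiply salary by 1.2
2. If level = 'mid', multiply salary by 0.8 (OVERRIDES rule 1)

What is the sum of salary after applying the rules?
845600.0

Step 1: Rule 2 takes priority for records with level = 'mid'
  - 2 records: 139000 × 0.8 = 111200.0
Step 2: Rule 1 applies to remaining records with department = 'marketing'
  - 2 records: 157000 × 1.2 = 188400.0
Step 3: Other records unchanged: 546000
Step 4: Final sum = 111200.0 + 188400.0 + 546000 = 845600.0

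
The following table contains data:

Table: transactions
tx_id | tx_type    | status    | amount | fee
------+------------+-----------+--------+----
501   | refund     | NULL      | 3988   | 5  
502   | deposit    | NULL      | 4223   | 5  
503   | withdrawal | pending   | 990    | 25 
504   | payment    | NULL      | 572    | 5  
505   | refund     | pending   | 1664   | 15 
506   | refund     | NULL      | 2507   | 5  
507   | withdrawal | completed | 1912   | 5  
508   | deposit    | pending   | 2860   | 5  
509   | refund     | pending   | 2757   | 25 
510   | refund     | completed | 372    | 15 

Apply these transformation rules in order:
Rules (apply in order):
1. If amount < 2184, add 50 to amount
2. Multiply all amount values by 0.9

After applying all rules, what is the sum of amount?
19885.5

Step 1: Apply Rule 1 - Add 50 to records with amount < 2184
  - 5 records affected: 5510 + (5 × 50) = 5760
  - Unaffected records: 16335
  - Sum after Rule 1: 22095
Step 2: Apply Rule 2 - Multiply all by 0.9
  - 22095 × 0.9 = 19885.5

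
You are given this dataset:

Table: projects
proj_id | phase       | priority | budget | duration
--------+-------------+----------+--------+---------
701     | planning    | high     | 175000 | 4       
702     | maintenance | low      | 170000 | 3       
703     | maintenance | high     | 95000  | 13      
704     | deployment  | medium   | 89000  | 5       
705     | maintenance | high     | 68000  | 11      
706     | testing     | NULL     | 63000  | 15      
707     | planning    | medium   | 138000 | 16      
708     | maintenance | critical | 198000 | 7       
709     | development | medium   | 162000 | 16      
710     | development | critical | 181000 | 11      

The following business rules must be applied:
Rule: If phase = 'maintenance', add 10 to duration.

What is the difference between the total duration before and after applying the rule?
40

Step 1: Original sum of duration = 101
Step 2: 4 records have phase = 'maintenance'
Step 3: Each affected record changes by 10
Step 4: Total change = 4 × 10 = 40
Step 5: New sum = 101 + 40 = 141
Step 6: Difference = |141 - 101| = 40
        (Sum increased by 40)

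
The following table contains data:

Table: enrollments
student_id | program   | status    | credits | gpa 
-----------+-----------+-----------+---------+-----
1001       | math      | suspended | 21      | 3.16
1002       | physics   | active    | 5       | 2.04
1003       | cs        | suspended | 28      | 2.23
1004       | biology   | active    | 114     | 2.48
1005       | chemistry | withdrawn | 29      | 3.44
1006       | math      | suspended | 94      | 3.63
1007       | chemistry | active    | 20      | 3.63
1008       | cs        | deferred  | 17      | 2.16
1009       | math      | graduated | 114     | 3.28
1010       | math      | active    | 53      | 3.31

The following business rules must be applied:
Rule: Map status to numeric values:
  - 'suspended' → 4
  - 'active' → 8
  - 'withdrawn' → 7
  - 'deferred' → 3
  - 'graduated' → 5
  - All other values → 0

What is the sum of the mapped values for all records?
59

Step 1: Apply mapping to each record
Step 2: Count by status:
  'suspended': 3 records × 4 = 12
  'active': 4 records × 8 = 32
  'withdrawn': 1 records × 7 = 7
  'deferred': 1 records × 3 = 3
  'graduated': 1 records × 5 = 5
Step 3: Sum all mapped values = 59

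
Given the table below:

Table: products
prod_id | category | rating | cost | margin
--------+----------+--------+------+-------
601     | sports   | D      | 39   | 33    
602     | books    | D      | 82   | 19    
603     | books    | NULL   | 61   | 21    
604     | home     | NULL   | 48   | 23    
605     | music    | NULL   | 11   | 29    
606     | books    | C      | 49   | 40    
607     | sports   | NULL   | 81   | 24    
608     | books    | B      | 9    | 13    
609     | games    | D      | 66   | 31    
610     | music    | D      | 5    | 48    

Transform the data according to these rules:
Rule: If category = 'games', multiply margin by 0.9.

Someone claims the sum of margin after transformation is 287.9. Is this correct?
No, the correct result is 277.9.

Step 1: Calculate the correct sum after transformation
Step 2: Apply multiplier 0.9 to records where category = 'games'
Step 3: Correct result = 277.9
Step 4: Claimed result = 287.9
Step 5: 277.9 ≠ 287.9
Conclusion: The claimed result is incorrect. The correct answer is 277.9.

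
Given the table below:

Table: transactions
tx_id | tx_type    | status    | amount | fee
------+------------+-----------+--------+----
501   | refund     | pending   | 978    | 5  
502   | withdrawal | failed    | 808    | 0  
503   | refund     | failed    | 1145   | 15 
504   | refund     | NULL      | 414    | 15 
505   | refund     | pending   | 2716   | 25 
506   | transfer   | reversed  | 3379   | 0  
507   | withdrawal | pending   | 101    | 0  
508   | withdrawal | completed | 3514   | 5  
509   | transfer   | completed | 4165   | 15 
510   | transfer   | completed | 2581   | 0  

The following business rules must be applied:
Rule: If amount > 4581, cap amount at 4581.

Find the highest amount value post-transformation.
4165

Step 1: Original maximum amount = 4165
Step 2: Check cap of 4581 against maximum
Step 3: No records exceed the cap (max 4165 <= cap 4581), so no capping applies
Step 4: Maximum after transformation = 4165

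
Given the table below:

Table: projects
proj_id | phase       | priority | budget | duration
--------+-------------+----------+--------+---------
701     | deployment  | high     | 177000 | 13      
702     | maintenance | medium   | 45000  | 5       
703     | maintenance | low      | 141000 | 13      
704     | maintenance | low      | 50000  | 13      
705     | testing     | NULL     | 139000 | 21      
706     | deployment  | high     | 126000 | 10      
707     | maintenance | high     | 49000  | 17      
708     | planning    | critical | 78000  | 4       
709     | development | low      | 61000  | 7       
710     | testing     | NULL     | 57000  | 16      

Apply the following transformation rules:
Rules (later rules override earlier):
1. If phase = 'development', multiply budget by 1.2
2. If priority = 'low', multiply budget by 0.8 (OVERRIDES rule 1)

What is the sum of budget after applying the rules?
872600.0

Step 1: Rule 2 takes priority for records with priority = 'low'
  - 3 records: 252000 × 0.8 = 201600.0
Step 2: Rule 1 applies to remaining records with phase = 'development'
  - 0 records: 0 × 1.2 = 0.0
Step 3: Other records unchanged: 671000
Step 4: Final sum = 201600.0 + 0.0 + 671000 = 872600.0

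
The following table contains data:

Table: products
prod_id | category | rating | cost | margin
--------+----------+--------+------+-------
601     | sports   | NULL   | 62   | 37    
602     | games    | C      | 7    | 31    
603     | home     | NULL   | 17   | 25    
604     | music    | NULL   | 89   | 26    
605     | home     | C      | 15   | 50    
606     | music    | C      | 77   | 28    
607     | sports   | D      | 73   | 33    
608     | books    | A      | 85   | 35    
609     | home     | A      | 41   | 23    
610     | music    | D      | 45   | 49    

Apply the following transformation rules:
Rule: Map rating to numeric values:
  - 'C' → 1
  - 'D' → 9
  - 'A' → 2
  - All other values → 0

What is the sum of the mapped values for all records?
25

Step 1: Apply mapping to each record
Step 2: Count by status:
  'C': 3 records × 1 = 3
  'D': 2 records × 9 = 18
  'A': 2 records × 2 = 4
Step 3: Sum all mapped values = 25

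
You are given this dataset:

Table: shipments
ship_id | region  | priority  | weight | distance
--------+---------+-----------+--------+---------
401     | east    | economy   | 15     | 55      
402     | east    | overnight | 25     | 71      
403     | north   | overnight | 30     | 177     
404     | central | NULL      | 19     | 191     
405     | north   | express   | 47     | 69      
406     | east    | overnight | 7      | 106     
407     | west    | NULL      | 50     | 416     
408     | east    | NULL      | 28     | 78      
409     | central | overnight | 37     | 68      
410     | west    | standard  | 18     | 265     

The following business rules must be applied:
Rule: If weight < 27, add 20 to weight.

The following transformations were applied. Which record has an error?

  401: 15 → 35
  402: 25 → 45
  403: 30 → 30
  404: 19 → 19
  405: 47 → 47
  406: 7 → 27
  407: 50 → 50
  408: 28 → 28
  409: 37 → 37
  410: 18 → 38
Record 404 has an error. The correct transformed value should be 39, not 19.

Step 1: Check each record against the rule
Step 2: Record 404 has weight = 19
Step 3: Since 19 < 27, the bonus should have been applied
Step 4: Correct value = 39, but claimed value = 19
Conclusion: Record 404 has the error.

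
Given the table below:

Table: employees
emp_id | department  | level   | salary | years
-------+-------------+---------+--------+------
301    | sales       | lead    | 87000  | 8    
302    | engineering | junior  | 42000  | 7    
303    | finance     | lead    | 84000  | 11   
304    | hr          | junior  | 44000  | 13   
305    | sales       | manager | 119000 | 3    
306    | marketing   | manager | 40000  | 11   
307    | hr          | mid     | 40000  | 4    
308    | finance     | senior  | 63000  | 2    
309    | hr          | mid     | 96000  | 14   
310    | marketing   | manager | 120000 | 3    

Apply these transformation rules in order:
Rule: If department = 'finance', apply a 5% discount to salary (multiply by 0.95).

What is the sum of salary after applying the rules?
727650.0

Step 1: Records with department = 'finance' have total salary = 147000
Step 2: Apply multiplier: 147000 × 0.95 = 139650.0
Step 3: Other records total: 588000
Step 4: Final sum = 139650.0 + 588000 = 727650.0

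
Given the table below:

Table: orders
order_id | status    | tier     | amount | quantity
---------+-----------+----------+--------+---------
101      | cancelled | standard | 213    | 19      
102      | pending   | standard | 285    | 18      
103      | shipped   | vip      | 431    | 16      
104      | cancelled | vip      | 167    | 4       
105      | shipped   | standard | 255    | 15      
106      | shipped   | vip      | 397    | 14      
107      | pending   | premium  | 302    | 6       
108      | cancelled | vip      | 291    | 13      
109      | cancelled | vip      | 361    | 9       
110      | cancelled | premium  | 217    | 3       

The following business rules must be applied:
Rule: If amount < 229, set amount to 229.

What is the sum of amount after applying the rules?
3009

Step 1: 3 records have amount < 229
Step 2: These records originally summed to 597
Step 3: After setting to minimum: 3 × 229 = 687
Step 4: Unaffected records sum: 2322
Step 5: Final sum = 687 + 2322 = 3009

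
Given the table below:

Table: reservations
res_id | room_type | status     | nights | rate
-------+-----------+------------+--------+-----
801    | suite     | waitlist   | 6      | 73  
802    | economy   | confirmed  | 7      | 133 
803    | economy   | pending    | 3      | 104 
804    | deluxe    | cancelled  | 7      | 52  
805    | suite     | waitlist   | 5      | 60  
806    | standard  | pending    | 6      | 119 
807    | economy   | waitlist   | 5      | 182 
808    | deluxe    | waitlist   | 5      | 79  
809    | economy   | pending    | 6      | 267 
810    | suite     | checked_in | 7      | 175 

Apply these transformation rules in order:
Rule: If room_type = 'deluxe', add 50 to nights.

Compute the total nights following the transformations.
157

Step 1: Count records where room_type = 'deluxe': 2
Step 2: Total bonus added: 2 × 50 = 100
Step 3: Original sum of nights: 57
Step 4: Final sum = 57 + 100 = 157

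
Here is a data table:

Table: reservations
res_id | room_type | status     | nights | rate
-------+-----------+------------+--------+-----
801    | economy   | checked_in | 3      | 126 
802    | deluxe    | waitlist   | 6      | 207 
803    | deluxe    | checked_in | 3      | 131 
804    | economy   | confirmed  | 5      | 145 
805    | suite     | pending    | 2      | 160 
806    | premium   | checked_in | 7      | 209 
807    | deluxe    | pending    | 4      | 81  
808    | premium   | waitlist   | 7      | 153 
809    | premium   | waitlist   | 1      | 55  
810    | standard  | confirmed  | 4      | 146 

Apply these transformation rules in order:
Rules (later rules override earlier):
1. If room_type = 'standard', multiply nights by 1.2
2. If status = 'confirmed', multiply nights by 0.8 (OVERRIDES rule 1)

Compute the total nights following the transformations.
40.2

Step 1: Rule 2 takes priority for records with status = 'confirmed'
  - 2 records: 9 × 0.8 = 7.2
Step 2: Rule 1 applies to remaining records with room_type = 'standard'
  - 0 records: 0 × 1.2 = 0.0
Step 3: Other records unchanged: 33
Step 4: Final sum = 7.2 + 0.0 + 33 = 40.2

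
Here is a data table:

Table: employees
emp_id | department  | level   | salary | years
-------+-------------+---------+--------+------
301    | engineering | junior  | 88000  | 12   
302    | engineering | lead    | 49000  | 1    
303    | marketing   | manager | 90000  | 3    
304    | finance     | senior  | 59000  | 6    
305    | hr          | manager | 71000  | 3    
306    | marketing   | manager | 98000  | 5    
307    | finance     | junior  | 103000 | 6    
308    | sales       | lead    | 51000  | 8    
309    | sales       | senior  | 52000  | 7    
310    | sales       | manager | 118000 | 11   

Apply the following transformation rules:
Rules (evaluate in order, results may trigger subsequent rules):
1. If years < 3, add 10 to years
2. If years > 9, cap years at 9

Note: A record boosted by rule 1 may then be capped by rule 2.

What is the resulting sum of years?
65

Step 1: Apply rule 1 to records with years < 3
  - 1 records get bonus of 10
  - Of these, 1 records then exceed 9 and get capped
Step 2: Apply rule 2 to records with years > 9
  - 2 records (original) are capped
Step 3: Calculate final sum = 65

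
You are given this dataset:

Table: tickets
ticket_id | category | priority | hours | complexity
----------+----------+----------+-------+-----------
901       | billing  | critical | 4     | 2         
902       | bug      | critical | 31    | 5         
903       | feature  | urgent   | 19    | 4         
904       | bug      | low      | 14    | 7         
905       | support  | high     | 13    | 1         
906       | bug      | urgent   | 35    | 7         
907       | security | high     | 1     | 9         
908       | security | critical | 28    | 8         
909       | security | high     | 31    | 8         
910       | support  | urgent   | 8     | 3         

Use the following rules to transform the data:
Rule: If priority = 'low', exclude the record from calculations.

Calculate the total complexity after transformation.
47

Step 1: Identify records where priority = 'low'
Step 2: The excluded records sum to 7
Step 3: Original total complexity = 54
Step 4: Remaining total = 54 - 7 = 47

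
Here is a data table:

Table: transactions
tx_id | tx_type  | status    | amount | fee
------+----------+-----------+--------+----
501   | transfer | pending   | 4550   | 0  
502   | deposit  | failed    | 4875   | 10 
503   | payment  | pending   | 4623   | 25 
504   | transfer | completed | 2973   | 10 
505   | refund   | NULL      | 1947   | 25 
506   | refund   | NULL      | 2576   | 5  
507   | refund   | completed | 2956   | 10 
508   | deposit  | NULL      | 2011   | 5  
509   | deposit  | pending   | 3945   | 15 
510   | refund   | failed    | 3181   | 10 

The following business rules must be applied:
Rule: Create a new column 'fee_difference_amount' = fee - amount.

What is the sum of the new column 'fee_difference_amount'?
-33522

Step 1: For each record, compute fee - amount
Example calculations:
  0 - 4550 = -4550
  10 - 4875 = -4865
  25 - 4623 = -4598
  ...
Step 2: Sum all derived values
Step 3: Total = -33522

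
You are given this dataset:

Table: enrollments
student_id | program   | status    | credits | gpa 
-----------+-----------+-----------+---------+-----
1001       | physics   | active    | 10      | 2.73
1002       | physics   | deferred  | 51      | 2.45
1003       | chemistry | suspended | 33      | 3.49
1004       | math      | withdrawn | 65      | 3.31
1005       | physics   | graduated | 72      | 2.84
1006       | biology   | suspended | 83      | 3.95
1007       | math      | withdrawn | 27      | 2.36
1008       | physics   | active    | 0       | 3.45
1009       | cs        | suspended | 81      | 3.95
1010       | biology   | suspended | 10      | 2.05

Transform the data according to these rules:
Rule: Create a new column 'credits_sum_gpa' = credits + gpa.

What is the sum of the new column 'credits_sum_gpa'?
462.58

Step 1: For each record, compute credits + gpa
Example calculations:
  10 + 2.73 = 12.73
  51 + 2.45 = 53.45
  33 + 3.49 = 36.49
  ...
Step 2: Sum all derived values
Step 3: Total = 462.58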